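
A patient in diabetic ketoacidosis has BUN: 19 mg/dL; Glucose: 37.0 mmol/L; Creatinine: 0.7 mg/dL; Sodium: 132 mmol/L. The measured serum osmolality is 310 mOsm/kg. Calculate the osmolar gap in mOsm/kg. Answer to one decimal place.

Calculated osmolality = 2·Na + glucose + BUN/2.8
= 2·132 + 37 + 19/2.8
= 264 + 37 + 6.79
= 307.79 mOsm/kg ≈ 307.8 mOsm/kg
Osmolar gap = measured − calculated = 310 − 307.8 = 2.2 mOsm/kg

2.2 mOsm/kg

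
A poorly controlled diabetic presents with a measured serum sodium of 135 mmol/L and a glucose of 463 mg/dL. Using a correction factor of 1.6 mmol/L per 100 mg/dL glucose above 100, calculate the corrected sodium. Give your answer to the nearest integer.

Corrected Na = measured Na + 1.6 · (glucose − 100)/100
= 135 + 1.6 · (463 − 100)/100
= 135 + 5.8
= 140.8 mmol/L

141 mmol/L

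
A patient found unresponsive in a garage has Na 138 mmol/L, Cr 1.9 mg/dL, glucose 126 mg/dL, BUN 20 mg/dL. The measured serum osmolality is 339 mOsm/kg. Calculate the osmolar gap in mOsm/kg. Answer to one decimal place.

Calculated osmolality = 2·Na + glucose/18 + BUN/2.8
= 2·138 + 126/18 + 20/2.8
= 276 + 7 + 7.14
= 290.14 mOsm/kg ≈ 290.1 mOsm/kg
Osmolar gap = measured − calculated = 339 − 290.1 = 48.9 mOsm/kg

48.9 mOsm/kg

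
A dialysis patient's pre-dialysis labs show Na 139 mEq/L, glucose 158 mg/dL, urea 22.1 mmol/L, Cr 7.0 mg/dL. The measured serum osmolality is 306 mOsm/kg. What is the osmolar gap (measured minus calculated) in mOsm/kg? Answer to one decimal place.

-2.9 mOsm/kg

Calculated osmolality = 2·Na + glucose/18 + urea
= 2·139 + 158/18 + 22.1
= 278 + 8.78 + 22.10
= 308.88 mOsm/kg ≈ 308.9 mOsm/kg
Osmolar gap = measured − calculated = 306 − 308.9 = -2.9 mOsm/kg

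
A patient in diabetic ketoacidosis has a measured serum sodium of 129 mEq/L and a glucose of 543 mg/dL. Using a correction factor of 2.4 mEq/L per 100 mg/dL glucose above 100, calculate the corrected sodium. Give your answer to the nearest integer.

140 mEq/L

Corrected Na = measured Na + 2.4 · (glucose − 100)/100
= 129 + 2.4 · (543 − 100)/100
= 129 + 10.6
= 139.6 mEq/L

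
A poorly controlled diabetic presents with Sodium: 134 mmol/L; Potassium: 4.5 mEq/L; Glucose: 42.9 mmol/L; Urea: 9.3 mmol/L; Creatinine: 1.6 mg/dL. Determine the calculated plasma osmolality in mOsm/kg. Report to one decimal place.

320.2 mOsm/kg

Calculated osmolality = 2·Na + glucose + urea
= 2·134 + 42.9 + 9.3
= 268 + 42.90 + 9.30
= 320.2 mOsm/kg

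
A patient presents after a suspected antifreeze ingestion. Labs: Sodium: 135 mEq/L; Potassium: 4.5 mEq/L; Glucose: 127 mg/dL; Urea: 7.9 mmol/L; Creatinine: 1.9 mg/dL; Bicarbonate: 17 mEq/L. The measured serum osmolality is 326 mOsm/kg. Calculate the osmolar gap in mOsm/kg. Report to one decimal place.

Calculated osmolality = 2·Na + glucose/18 + urea
= 2·135 + 127/18 + 7.9
= 270 + 7.06 + 7.90
= 284.96 mOsm/kg ≈ 285.0 mOsm/kg
Osmolar gap = measured − calculated = 326 − 285.0 = 41.0 mOsm/kg

41.0 mOsm/kg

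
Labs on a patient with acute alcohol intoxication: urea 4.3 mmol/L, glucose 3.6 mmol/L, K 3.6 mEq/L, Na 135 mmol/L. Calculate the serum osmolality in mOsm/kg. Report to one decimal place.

Calculated osmolality = 2·Na + glucose + urea
= 2·135 + 3.6 + 4.3
= 270 + 3.60 + 4.30
= 277.9 mOsm/kg

277.9 mOsm/kg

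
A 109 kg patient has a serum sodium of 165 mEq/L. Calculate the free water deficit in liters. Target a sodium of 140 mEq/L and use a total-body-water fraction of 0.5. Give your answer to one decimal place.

9.7 L

TBW = 0.5 · 109 = 54.5 L
Free water deficit = TBW · (Na/140 − 1)
= 54.5 · (165/140 − 1)
= 54.5 · 0.1786
= 9.73 L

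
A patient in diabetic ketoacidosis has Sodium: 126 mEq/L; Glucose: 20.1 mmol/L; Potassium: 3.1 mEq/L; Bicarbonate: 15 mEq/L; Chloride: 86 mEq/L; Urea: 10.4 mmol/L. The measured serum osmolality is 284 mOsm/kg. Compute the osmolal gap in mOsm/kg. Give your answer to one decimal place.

Calculated osmolality = 2·Na + glucose + urea
= 2·126 + 20.1 + 10.4
= 252 + 20.10 + 10.40
= 282.5 mOsm/kg ≈ 282.5 mOsm/kg
Osmolar gap = measured − calculated = 284 − 282.5 = 1.5 mOsm/kg

1.5 mOsm/kg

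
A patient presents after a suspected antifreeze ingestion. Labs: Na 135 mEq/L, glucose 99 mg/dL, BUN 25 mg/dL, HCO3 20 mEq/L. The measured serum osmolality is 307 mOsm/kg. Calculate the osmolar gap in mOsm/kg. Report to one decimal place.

22.6 mOsm/kg

Calculated osmolality = 2·Na + glucose/18 + BUN/2.8
= 2·135 + 99/18 + 25/2.8
= 270 + 5.50 + 8.93
= 284.43 mOsm/kg ≈ 284.4 mOsm/kg
Osmolar gap = measured − calculated = 307 − 284.4 = 22.6 mOsm/kg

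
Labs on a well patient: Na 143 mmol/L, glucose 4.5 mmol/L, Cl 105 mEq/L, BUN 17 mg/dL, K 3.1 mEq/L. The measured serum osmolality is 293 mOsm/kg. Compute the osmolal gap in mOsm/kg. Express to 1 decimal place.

-3.6 mOsm/kg

Calculated osmolality = 2·Na + glucose + BUN/2.8
= 2·143 + 4.5 + 17/2.8
= 286 + 4.50 + 6.07
= 296.57 mOsm/kg ≈ 296.6 mOsm/kg
Osmolar gap = measured − calculated = 293 − 296.6 = -3.6 mOsm/kg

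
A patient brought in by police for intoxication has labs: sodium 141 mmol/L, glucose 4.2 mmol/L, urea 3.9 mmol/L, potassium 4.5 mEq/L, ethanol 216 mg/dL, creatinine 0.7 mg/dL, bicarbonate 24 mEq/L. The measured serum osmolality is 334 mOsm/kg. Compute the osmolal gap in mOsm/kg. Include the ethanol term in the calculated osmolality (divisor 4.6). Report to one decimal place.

Calculated osmolality = 2·Na + glucose + urea + ethanol/4.6
= 2·141 + 4.2 + 3.9 + 216/4.6
= 282 + 4.20 + 3.90 + 46.96
= 337.06 mOsm/kg ≈ 337.1 mOsm/kg
Osmolar gap = measured − calculated = 334 − 337.1 = -3.1 mOsm/kg

-3.1 mOsm/kg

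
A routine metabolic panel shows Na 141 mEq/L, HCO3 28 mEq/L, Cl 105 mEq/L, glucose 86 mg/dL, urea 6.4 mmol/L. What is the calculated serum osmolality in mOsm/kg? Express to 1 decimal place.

293.2 mOsm/kg

Calculated osmolality = 2·Na + glucose/18 + urea
= 2·141 + 86/18 + 6.4
= 282 + 4.78 + 6.40
= 293.18 mOsm/kg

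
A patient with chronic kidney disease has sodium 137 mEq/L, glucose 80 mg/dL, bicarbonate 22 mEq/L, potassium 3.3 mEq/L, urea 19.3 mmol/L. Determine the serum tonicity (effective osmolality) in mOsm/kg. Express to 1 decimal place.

278.4 mOsm/kg

Effective osmolality excludes urea (freely permeant across cell membranes):
2·Na + glucose/18
= 2·137 + 80/18
= 274 + 4.44
= 278.44 mOsm/kg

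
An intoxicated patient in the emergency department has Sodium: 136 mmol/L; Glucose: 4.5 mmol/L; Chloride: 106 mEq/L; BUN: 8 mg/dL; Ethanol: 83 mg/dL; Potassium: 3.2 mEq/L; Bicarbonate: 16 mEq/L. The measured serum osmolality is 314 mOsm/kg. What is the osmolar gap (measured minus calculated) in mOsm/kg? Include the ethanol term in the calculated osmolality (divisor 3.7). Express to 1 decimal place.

Calculated osmolality = 2·Na + glucose + BUN/2.8 + ethanol/3.7
= 2·136 + 4.5 + 8/2.8 + 83/3.7
= 272 + 4.50 + 2.86 + 22.43
= 301.79 mOsm/kg ≈ 301.8 mOsm/kg
Osmolar gap = measured − calculated = 314 − 301.8 = 12.2 mOsm/kg

12.2 mOsm/kg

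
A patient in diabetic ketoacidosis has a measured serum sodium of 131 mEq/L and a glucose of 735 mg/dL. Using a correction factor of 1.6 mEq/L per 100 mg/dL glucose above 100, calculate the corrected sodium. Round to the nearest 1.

Corrected Na = measured Na + 1.6 · (glucose − 100)/100
= 131 + 1.6 · (735 − 100)/100
= 131 + 10.2
= 141.2 mEq/L

141 mEq/L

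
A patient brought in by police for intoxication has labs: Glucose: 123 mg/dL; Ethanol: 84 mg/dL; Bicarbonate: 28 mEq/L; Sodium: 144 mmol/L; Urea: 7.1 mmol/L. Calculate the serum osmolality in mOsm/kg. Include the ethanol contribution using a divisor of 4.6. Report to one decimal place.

Calculated osmolality = 2·Na + glucose/18 + urea + ethanol/4.6
= 2·144 + 123/18 + 7.1 + 84/4.6
= 288 + 6.83 + 7.10 + 18.26
= 320.19 mOsm/kg

320.2 mOsm/kg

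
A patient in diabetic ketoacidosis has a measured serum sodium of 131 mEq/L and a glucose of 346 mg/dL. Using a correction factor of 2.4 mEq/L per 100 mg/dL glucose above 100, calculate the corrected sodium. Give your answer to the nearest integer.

137 mEq/L

Corrected Na = measured Na + 2.4 · (glucose − 100)/100
= 131 + 2.4 · (346 − 100)/100
= 131 + 5.9
= 136.9 mEq/L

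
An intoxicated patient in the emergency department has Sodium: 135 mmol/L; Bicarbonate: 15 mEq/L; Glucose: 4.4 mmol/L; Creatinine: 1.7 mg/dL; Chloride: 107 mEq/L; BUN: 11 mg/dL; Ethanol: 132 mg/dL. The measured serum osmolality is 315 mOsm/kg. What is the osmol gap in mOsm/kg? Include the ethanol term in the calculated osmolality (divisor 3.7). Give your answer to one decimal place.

Calculated osmolality = 2·Na + glucose + BUN/2.8 + ethanol/3.7
= 2·135 + 4.4 + 11/2.8 + 132/3.7
= 270 + 4.40 + 3.93 + 35.68
= 314.01 mOsm/kg ≈ 314.0 mOsm/kg
Osmolar gap = measured − calculated = 315 − 314.0 = 1.0 mOsm/kg

1.0 mOsm/kg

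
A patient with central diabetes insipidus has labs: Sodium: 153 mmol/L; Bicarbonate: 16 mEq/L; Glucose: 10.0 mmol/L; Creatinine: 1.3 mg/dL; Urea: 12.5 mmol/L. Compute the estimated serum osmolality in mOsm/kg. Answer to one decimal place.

Calculated osmolality = 2·Na + glucose + urea
= 2·153 + 10 + 12.5
= 306 + 10 + 12.50
= 328.5 mOsm/kg

328.5 mOsm/kg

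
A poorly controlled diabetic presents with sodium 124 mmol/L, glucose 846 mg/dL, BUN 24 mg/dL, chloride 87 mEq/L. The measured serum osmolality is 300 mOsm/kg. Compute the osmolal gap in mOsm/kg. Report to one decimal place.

-3.6 mOsm/kg

Calculated osmolality = 2·Na + glucose/18 + BUN/2.8
= 2·124 + 846/18 + 24/2.8
= 248 + 47 + 8.57
= 303.57 mOsm/kg ≈ 303.6 mOsm/kg
Osmolar gap = measured − calculated = 300 − 303.6 = -3.6 mOsm/kg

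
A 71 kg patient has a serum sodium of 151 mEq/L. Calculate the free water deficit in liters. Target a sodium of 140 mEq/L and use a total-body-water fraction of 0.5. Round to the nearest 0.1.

TBW = 0.5 · 71 = 35.5 L
Free water deficit = TBW · (Na/140 − 1)
= 35.5 · (151/140 − 1)
= 35.5 · 0.0786
= 2.79 L

2.8 L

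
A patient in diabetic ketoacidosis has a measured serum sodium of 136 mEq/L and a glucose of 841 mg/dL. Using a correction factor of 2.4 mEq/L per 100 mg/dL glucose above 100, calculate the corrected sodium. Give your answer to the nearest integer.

Corrected Na = measured Na + 2.4 · (glucose − 100)/100
= 136 + 2.4 · (841 − 100)/100
= 136 + 17.8
= 153.8 mEq/L

154 mEq/L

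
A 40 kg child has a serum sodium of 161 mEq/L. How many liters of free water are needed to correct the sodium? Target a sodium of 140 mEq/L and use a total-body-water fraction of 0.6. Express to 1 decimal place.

TBW = 0.6 · 40 = 24 L
Free water deficit = TBW · (Na/140 − 1)
= 24 · (161/140 − 1)
= 24 · 0.15
= 3.6 L

3.6 L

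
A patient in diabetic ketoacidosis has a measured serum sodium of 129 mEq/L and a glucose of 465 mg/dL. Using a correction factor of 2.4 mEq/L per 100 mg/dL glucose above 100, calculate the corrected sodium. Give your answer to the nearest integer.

Corrected Na = measured Na + 2.4 · (glucose − 100)/100
= 129 + 2.4 · (465 − 100)/100
= 129 + 8.8
= 137.8 mEq/L

138 mEq/L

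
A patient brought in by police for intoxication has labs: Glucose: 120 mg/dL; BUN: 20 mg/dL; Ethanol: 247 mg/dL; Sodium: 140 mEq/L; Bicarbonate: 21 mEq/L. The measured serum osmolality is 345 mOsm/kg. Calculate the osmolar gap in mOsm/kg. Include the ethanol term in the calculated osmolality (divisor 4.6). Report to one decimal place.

-2.5 mOsm/kg

Calculated osmolality = 2·Na + glucose/18 + BUN/2.8 + ethanol/4.6
= 2·140 + 120/18 + 20/2.8 + 247/4.6
= 280 + 6.67 + 7.14 + 53.70
= 347.51 mOsm/kg ≈ 347.5 mOsm/kg
Osmolar gap = measured − calculated = 345 − 347.5 = -2.5 mOsm/kg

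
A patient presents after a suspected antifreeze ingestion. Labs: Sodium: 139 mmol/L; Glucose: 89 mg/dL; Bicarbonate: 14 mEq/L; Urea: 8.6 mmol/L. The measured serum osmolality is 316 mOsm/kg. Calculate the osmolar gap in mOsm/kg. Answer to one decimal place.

24.5 mOsm/kg

Calculated osmolality = 2·Na + glucose/18 + urea
= 2·139 + 89/18 + 8.6
= 278 + 4.94 + 8.60
= 291.54 mOsm/kg ≈ 291.5 mOsm/kg
Osmolar gap = measured − calculated = 316 − 291.5 = 24.5 mOsm/kg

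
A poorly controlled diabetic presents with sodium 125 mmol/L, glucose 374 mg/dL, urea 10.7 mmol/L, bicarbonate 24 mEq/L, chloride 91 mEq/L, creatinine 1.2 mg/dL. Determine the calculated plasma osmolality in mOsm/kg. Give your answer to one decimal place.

Calculated osmolality = 2·Na + glucose/18 + urea
= 2·125 + 374/18 + 10.7
= 250 + 20.78 + 10.70
= 281.48 mOsm/kg

281.5 mOsm/kg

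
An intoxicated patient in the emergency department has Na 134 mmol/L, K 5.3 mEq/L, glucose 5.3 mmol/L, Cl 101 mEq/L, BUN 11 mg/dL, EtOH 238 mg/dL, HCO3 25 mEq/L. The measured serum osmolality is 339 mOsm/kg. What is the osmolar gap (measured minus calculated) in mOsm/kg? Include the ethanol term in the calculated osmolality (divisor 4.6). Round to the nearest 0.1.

10.0 mOsm/kg

Calculated osmolality = 2·Na + glucose + BUN/2.8 + ethanol/4.6
= 2·134 + 5.3 + 11/2.8 + 238/4.6
= 268 + 5.30 + 3.93 + 51.74
= 328.97 mOsm/kg ≈ 329.0 mOsm/kg
Osmolar gap = measured − calculated = 339 − 329.0 = 10.0 mOsm/kg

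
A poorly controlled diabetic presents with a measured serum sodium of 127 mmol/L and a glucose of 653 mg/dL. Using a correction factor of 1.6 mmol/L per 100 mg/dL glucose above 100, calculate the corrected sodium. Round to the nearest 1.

136 mmol/L

Corrected Na = measured Na + 1.6 · (glucose − 100)/100
= 127 + 1.6 · (653 − 100)/100
= 127 + 8.8
= 135.8 mmol/L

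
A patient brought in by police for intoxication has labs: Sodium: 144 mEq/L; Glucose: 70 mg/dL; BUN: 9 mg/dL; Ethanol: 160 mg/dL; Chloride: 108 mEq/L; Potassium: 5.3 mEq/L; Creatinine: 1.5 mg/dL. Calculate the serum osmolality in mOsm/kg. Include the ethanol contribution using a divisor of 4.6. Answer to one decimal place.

Calculated osmolality = 2·Na + glucose/18 + BUN/2.8 + ethanol/4.6
= 2·144 + 70/18 + 9/2.8 + 160/4.6
= 288 + 3.89 + 3.21 + 34.78
= 329.88 mOsm/kg

329.9 mOsm/kg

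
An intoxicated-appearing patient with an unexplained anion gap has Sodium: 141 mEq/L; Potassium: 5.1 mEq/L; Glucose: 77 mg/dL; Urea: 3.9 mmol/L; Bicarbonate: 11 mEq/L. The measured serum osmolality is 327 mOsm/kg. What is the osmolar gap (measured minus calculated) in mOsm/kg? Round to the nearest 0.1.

36.8 mOsm/kg

Calculated osmolality = 2·Na + glucose/18 + urea
= 2·141 + 77/18 + 3.9
= 282 + 4.28 + 3.90
= 290.18 mOsm/kg ≈ 290.2 mOsm/kg
Osmolar gap = measured − calculated = 327 − 290.2 = 36.8 mOsm/kg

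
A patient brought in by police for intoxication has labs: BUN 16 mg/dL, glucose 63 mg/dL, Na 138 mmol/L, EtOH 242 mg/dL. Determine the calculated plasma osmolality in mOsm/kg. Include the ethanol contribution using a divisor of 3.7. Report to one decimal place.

350.6 mOsm/kg

Calculated osmolality = 2·Na + glucose/18 + BUN/2.8 + ethanol/3.7
= 2·138 + 63/18 + 16/2.8 + 242/3.7
= 276 + 3.50 + 5.71 + 65.41
= 350.62 mOsm/kg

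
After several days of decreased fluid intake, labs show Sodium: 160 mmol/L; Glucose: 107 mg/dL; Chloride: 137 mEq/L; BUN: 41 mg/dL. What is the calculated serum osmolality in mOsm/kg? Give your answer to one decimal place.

Calculated osmolality = 2·Na + glucose/18 + BUN/2.8
= 2·160 + 107/18 + 41/2.8
= 320 + 5.94 + 14.64
= 340.58 mOsm/kg

340.6 mOsm/kg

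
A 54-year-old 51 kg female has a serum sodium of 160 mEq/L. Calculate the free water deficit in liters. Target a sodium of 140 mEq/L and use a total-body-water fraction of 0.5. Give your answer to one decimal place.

3.6 L

TBW = 0.5 · 51 = 25.5 L
Free water deficit = TBW · (Na/140 − 1)
= 25.5 · (160/140 − 1)
= 25.5 · 0.1429
= 3.64 L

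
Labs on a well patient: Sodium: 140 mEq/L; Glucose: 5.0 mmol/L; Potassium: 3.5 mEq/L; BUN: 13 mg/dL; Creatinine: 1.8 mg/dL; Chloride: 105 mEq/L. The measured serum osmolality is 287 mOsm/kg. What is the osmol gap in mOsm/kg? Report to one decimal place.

Calculated osmolality = 2·Na + glucose + BUN/2.8
= 2·140 + 5 + 13/2.8
= 280 + 5 + 4.64
= 289.64 mOsm/kg ≈ 289.6 mOsm/kg
Osmolar gap = measured − calculated = 287 − 289.6 = -2.6 mOsm/kg

-2.6 mOsm/kg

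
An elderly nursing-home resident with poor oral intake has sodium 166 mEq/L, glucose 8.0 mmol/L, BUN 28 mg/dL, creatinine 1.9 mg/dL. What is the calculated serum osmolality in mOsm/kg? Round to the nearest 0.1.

Calculated osmolality = 2·Na + glucose + BUN/2.8
= 2·166 + 8 + 28/2.8
= 332 + 8 + 10
= 350 mOsm/kg

350.0 mOsm/kg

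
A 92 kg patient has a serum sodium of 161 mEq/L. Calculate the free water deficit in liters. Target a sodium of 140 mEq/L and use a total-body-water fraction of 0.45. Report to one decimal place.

6.2 L

TBW = 0.45 · 92 = 41.4 L
Free water deficit = TBW · (Na/140 − 1)
= 41.4 · (161/140 − 1)
= 41.4 · 0.15
= 6.21 L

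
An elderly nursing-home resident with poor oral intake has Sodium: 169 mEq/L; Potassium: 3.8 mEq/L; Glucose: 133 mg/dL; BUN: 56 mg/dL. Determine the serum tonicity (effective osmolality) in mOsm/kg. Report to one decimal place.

Effective osmolality excludes urea (freely permeant across cell membranes):
2·Na + glucose/18
= 2·169 + 133/18
= 338 + 7.39
= 345.39 mOsm/kg

345.4 mOsm/kg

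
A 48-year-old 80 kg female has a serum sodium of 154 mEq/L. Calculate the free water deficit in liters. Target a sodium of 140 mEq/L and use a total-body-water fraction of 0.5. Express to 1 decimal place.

4.0 L

TBW = 0.5 · 80 = 40 L
Free water deficit = TBW · (Na/140 − 1)
= 40 · (154/140 − 1)
= 40 · 0.1
= 4 L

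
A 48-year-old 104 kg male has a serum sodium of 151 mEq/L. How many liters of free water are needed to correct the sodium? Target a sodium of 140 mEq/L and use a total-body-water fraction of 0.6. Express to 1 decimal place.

TBW = 0.6 · 104 = 62.4 L
Free water deficit = TBW · (Na/140 − 1)
= 62.4 · (151/140 − 1)
= 62.4 · 0.0786
= 4.9 L

4.9 L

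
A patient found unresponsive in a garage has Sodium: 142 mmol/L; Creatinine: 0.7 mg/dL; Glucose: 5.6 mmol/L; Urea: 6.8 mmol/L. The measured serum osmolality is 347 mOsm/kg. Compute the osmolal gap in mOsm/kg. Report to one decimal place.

Calculated osmolality = 2·Na + glucose + urea
= 2·142 + 5.6 + 6.8
= 284 + 5.60 + 6.80
= 296.4 mOsm/kg ≈ 296.4 mOsm/kg
Osmolar gap = measured − calculated = 347 − 296.4 = 50.6 mOsm/kg

50.6 mOsm/kg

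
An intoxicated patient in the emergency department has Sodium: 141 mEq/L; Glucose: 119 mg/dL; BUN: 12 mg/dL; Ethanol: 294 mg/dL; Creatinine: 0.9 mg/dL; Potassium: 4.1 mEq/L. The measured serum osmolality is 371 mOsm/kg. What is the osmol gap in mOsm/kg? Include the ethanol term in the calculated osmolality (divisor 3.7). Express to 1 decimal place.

Calculated osmolality = 2·Na + glucose/18 + BUN/2.8 + ethanol/3.7
= 2·141 + 119/18 + 12/2.8 + 294/3.7
= 282 + 6.61 + 4.29 + 79.46
= 372.36 mOsm/kg ≈ 372.4 mOsm/kg
Osmolar gap = measured − calculated = 371 − 372.4 = -1.4 mOsm/kg

-1.4 mOsm/kg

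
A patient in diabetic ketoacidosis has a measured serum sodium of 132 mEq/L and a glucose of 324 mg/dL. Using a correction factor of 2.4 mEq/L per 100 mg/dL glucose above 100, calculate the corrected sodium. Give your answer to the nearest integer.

Corrected Na = measured Na + 2.4 · (glucose − 100)/100
= 132 + 2.4 · (324 − 100)/100
= 132 + 5.4
= 137.4 mEq/L

137 mEq/L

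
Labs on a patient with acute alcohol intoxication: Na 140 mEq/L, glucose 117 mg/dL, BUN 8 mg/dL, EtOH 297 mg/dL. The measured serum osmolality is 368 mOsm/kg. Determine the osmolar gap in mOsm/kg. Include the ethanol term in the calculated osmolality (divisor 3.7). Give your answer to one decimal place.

Calculated osmolality = 2·Na + glucose/18 + BUN/2.8 + ethanol/3.7
= 2·140 + 117/18 + 8/2.8 + 297/3.7
= 280 + 6.50 + 2.86 + 80.27
= 369.63 mOsm/kg ≈ 369.6 mOsm/kg
Osmolar gap = measured − calculated = 368 − 369.6 = -1.6 mOsm/kg

-1.6 mOsm/kg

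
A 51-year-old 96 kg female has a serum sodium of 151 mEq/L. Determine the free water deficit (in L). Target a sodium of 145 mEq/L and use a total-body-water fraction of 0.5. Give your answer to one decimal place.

2.0 L

TBW = 0.5 · 96 = 48 L
Free water deficit = TBW · (Na/145 − 1)
= 48 · (151/145 − 1)
= 48 · 0.0414
= 1.99 L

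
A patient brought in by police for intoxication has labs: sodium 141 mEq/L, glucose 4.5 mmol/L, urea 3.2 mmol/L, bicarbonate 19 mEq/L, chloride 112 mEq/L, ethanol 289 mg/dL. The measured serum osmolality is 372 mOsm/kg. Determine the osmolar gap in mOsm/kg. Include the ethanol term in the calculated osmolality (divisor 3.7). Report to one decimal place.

Calculated osmolality = 2·Na + glucose + urea + ethanol/3.7
= 2·141 + 4.5 + 3.2 + 289/3.7
= 282 + 4.50 + 3.20 + 78.11
= 367.81 mOsm/kg ≈ 367.8 mOsm/kg
Osmolar gap = measured − calculated = 372 − 367.8 = 4.2 mOsm/kg

4.2 mOsm/kg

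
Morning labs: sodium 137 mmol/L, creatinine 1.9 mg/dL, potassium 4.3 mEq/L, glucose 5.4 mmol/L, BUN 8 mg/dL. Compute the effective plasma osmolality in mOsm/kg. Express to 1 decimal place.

279.4 mOsm/kg

Effective osmolality excludes urea (freely permeant across cell membranes):
2·Na + glucose
= 2·137 + 5.4
= 274 + 5.4
= 279.4 mOsm/kg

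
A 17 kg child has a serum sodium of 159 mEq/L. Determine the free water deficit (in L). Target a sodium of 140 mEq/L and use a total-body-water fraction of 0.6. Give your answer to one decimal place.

1.4 L

TBW = 0.6 · 17 = 10.2 L
Free water deficit = TBW · (Na/140 − 1)
= 10.2 · (159/140 − 1)
= 10.2 · 0.1357
= 1.38 L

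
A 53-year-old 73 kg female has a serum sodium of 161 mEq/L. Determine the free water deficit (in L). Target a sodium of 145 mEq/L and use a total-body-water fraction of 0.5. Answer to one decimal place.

4.0 L

TBW = 0.5 · 73 = 36.5 L
Free water deficit = TBW · (Na/145 − 1)
= 36.5 · (161/145 − 1)
= 36.5 · 0.1103
= 4.03 L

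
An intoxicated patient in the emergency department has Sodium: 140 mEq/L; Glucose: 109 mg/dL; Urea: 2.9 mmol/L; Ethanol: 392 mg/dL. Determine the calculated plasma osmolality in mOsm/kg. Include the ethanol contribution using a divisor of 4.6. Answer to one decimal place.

Calculated osmolality = 2·Na + glucose/18 + urea + ethanol/4.6
= 2·140 + 109/18 + 2.9 + 392/4.6
= 280 + 6.06 + 2.90 + 85.22
= 374.18 mOsm/kg

374.2 mOsm/kg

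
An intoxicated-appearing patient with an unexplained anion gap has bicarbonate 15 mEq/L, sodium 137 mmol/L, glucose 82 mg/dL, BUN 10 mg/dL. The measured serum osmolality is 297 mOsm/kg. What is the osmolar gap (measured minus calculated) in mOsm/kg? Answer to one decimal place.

Calculated osmolality = 2·Na + glucose/18 + BUN/2.8
= 2·137 + 82/18 + 10/2.8
= 274 + 4.56 + 3.57
= 282.13 mOsm/kg ≈ 282.1 mOsm/kg
Osmolar gap = measured − calculated = 297 − 282.1 = 14.9 mOsm/kg

14.9 mOsm/kg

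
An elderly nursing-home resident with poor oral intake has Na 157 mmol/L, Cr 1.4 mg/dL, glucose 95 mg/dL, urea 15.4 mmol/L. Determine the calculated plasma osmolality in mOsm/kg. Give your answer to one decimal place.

334.7 mOsm/kg

Calculated osmolality = 2·Na + glucose/18 + urea
= 2·157 + 95/18 + 15.4
= 314 + 5.28 + 15.40
= 334.68 mOsm/kg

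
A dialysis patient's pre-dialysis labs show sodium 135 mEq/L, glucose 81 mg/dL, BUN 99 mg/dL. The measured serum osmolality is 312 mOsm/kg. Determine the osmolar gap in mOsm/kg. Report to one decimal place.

Calculated osmolality = 2·Na + glucose/18 + BUN/2.8
= 2·135 + 81/18 + 99/2.8
= 270 + 4.50 + 35.36
= 309.86 mOsm/kg ≈ 309.9 mOsm/kg
Osmolar gap = measured − calculated = 312 − 309.9 = 2.1 mOsm/kg

2.1 mOsm/kg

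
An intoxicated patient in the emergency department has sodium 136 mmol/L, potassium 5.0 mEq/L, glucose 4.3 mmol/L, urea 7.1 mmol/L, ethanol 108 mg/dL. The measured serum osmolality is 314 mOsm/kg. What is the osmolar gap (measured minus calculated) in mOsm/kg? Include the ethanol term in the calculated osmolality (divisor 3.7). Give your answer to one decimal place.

Calculated osmolality = 2·Na + glucose + urea + ethanol/3.7
= 2·136 + 4.3 + 7.1 + 108/3.7
= 272 + 4.30 + 7.10 + 29.19
= 312.59 mOsm/kg ≈ 312.6 mOsm/kg
Osmolar gap = measured − calculated = 314 − 312.6 = 1.4 mOsm/kg

1.4 mOsm/kg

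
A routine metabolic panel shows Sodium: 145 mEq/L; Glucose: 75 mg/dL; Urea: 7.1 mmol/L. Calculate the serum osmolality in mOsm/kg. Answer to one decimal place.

301.3 mOsm/kg

Calculated osmolality = 2·Na + glucose/18 + urea
= 2·145 + 75/18 + 7.1
= 290 + 4.17 + 7.10
= 301.27 mOsm/kg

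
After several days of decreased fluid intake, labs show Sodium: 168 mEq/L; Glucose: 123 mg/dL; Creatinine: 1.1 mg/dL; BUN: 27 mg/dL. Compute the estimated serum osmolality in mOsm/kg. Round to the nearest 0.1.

352.5 mOsm/kg

Calculated osmolality = 2·Na + glucose/18 + BUN/2.8
= 2·168 + 123/18 + 27/2.8
= 336 + 6.83 + 9.64
= 352.47 mOsm/kg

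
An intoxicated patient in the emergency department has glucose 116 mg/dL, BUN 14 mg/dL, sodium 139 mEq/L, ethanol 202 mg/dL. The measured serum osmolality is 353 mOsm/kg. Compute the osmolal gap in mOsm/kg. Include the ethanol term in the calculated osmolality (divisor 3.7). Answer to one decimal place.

Calculated osmolality = 2·Na + glucose/18 + BUN/2.8 + ethanol/3.7
= 2·139 + 116/18 + 14/2.8 + 202/3.7
= 278 + 6.44 + 5 + 54.59
= 344.03 mOsm/kg ≈ 344.0 mOsm/kg
Osmolar gap = measured − calculated = 353 − 344.0 = 9.0 mOsm/kg

9.0 mOsm/kg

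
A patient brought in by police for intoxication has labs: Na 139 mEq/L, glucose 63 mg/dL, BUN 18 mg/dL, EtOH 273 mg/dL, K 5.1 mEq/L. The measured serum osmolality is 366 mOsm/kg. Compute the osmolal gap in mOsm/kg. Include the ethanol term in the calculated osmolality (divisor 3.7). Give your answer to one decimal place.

Calculated osmolality = 2·Na + glucose/18 + BUN/2.8 + ethanol/3.7
= 2·139 + 63/18 + 18/2.8 + 273/3.7
= 278 + 3.50 + 6.43 + 73.78
= 361.71 mOsm/kg ≈ 361.7 mOsm/kg
Osmolar gap = measured − calculated = 366 − 361.7 = 4.3 mOsm/kg

4.3 mOsm/kg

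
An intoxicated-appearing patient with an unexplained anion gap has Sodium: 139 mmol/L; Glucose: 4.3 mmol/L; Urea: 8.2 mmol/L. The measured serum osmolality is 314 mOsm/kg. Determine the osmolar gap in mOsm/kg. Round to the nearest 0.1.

23.5 mOsm/kg

Calculated osmolality = 2·Na + glucose + urea
= 2·139 + 4.3 + 8.2
= 278 + 4.30 + 8.20
= 290.5 mOsm/kg ≈ 290.5 mOsm/kg
Osmolar gap = measured − calculated = 314 − 290.5 = 23.5 mOsm/kg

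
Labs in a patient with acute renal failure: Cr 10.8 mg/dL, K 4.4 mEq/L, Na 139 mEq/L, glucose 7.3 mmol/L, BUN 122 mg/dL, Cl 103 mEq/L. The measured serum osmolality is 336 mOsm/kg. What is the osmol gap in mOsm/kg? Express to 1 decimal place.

7.1 mOsm/kg

Calculated osmolality = 2·Na + glucose + BUN/2.8
= 2·139 + 7.3 + 122/2.8
= 278 + 7.30 + 43.57
= 328.87 mOsm/kg ≈ 328.9 mOsm/kg
Osmolar gap = measured − calculated = 336 − 328.9 = 7.1 mOsm/kg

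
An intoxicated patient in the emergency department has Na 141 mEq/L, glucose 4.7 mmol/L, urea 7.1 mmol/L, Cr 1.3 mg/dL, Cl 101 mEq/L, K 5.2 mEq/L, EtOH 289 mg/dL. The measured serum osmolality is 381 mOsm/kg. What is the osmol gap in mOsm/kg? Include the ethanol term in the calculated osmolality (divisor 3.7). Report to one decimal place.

Calculated osmolality = 2·Na + glucose + urea + ethanol/3.7
= 2·141 + 4.7 + 7.1 + 289/3.7
= 282 + 4.70 + 7.10 + 78.11
= 371.91 mOsm/kg ≈ 371.9 mOsm/kg
Osmolar gap = measured − calculated = 381 − 371.9 = 9.1 mOsm/kg

9.1 mOsm/kg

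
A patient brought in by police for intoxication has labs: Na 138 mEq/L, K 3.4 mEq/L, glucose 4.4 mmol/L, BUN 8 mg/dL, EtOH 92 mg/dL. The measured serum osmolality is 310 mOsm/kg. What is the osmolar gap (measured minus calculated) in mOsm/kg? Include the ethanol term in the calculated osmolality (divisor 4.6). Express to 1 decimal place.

6.7 mOsm/kg

Calculated osmolality = 2·Na + glucose + BUN/2.8 + ethanol/4.6
= 2·138 + 4.4 + 8/2.8 + 92/4.6
= 276 + 4.40 + 2.86 + 20
= 303.26 mOsm/kg ≈ 303.3 mOsm/kg
Osmolar gap = measured − calculated = 310 − 303.3 = 6.7 mOsm/kg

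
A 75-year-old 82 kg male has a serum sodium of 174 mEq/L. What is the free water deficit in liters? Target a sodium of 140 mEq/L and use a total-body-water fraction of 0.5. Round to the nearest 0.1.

10.0 L

TBW = 0.5 · 82 = 41 L
Free water deficit = TBW · (Na/140 − 1)
= 41 · (174/140 − 1)
= 41 · 0.2429
= 9.96 L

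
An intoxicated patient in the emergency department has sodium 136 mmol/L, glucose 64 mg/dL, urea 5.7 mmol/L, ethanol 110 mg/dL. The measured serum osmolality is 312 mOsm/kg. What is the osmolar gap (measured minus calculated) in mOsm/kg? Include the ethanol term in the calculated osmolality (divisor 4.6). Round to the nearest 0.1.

Calculated osmolality = 2·Na + glucose/18 + urea + ethanol/4.6
= 2·136 + 64/18 + 5.7 + 110/4.6
= 272 + 3.56 + 5.70 + 23.91
= 305.17 mOsm/kg ≈ 305.2 mOsm/kg
Osmolar gap = measured − calculated = 312 − 305.2 = 6.8 mOsm/kg

6.8 mOsm/kg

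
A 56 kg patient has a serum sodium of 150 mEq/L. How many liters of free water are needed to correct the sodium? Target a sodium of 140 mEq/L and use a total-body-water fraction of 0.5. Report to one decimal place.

2.0 L

TBW = 0.5 · 56 = 28 L
Free water deficit = TBW · (Na/140 − 1)
= 28 · (150/140 − 1)
= 28 · 0.0714
= 2 L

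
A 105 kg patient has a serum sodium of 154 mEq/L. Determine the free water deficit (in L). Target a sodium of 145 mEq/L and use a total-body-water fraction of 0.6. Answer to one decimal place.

TBW = 0.6 · 105 = 63 L
Free water deficit = TBW · (Na/145 − 1)
= 63 · (154/145 − 1)
= 63 · 0.0621
= 3.91 L

3.9 L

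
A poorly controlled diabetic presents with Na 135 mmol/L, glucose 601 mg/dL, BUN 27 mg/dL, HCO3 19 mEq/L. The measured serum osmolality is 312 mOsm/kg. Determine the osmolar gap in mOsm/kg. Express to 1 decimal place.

Calculated osmolality = 2·Na + glucose/18 + BUN/2.8
= 2·135 + 601/18 + 27/2.8
= 270 + 33.39 + 9.64
= 313.03 mOsm/kg ≈ 313.0 mOsm/kg
Osmolar gap = measured − calculated = 312 − 313.0 = -1.0 mOsm/kg

-1.0 mOsm/kg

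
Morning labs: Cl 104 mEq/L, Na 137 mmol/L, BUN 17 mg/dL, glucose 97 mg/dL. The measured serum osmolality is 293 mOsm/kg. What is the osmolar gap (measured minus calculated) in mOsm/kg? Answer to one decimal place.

Calculated osmolality = 2·Na + glucose/18 + BUN/2.8
= 2·137 + 97/18 + 17/2.8
= 274 + 5.39 + 6.07
= 285.46 mOsm/kg ≈ 285.5 mOsm/kg
Osmolar gap = measured − calculated = 293 − 285.5 = 7.5 mOsm/kg

7.5 mOsm/kg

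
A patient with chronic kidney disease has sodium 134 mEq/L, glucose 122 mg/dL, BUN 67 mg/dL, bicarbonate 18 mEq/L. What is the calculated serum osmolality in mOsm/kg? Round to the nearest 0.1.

Calculated osmolality = 2·Na + glucose/18 + BUN/2.8
= 2·134 + 122/18 + 67/2.8
= 268 + 6.78 + 23.93
= 298.71 mOsm/kg

298.7 mOsm/kg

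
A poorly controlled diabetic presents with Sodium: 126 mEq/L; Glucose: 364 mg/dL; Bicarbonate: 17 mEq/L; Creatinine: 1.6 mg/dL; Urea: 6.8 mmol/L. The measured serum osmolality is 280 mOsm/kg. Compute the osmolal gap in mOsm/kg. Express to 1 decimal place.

Calculated osmolality = 2·Na + glucose/18 + urea
= 2·126 + 364/18 + 6.8
= 252 + 20.22 + 6.80
= 279.02 mOsm/kg ≈ 279.0 mOsm/kg
Osmolar gap = measured − calculated = 280 − 279.0 = 1.0 mOsm/kg

1.0 mOsm/kg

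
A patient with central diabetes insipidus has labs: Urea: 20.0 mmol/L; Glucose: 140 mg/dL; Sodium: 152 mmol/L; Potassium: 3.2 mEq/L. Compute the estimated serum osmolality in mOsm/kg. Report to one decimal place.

331.8 mOsm/kg

Calculated osmolality = 2·Na + glucose/18 + urea
= 2·152 + 140/18 + 20
= 304 + 7.78 + 20
= 331.78 mOsm/kg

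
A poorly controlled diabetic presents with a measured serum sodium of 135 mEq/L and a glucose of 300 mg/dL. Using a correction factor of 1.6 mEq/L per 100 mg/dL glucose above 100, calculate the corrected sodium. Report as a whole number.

138 mEq/L

Corrected Na = measured Na + 1.6 · (glucose − 100)/100
= 135 + 1.6 · (300 − 100)/100
= 135 + 3.2
= 138.2 mEq/L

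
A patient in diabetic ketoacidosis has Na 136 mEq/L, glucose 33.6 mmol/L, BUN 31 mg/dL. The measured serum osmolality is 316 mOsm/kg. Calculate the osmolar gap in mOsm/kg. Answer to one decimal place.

-0.7 mOsm/kg

Calculated osmolality = 2·Na + glucose + BUN/2.8
= 2·136 + 33.6 + 31/2.8
= 272 + 33.60 + 11.07
= 316.67 mOsm/kg ≈ 316.7 mOsm/kg
Osmolar gap = measured − calculated = 316 − 316.7 = -0.7 mOsm/kg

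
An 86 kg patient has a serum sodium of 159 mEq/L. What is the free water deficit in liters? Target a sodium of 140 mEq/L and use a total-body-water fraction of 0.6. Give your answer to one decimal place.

TBW = 0.6 · 86 = 51.6 L
Free water deficit = TBW · (Na/140 − 1)
= 51.6 · (159/140 − 1)
= 51.6 · 0.1357
= 7 L

7.0 L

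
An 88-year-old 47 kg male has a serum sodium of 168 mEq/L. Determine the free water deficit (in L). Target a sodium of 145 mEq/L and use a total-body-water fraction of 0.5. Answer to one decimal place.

TBW = 0.5 · 47 = 23.5 L
Free water deficit = TBW · (Na/145 − 1)
= 23.5 · (168/145 − 1)
= 23.5 · 0.1586
= 3.73 L

3.7 L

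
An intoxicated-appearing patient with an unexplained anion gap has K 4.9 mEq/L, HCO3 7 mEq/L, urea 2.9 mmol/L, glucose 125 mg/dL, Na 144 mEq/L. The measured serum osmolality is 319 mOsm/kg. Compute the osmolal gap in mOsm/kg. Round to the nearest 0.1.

Calculated osmolality = 2·Na + glucose/18 + urea
= 2·144 + 125/18 + 2.9
= 288 + 6.94 + 2.90
= 297.84 mOsm/kg ≈ 297.8 mOsm/kg
Osmolar gap = measured − calculated = 319 − 297.8 = 21.2 mOsm/kg

21.2 mOsm/kg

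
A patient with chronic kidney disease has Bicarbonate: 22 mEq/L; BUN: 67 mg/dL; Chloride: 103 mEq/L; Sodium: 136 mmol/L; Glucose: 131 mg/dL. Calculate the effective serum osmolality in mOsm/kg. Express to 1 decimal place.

Effective osmolality excludes urea (freely permeant across cell membranes):
2·Na + glucose/18
= 2·136 + 131/18
= 272 + 7.28
= 279.28 mOsm/kg

279.3 mOsm/kg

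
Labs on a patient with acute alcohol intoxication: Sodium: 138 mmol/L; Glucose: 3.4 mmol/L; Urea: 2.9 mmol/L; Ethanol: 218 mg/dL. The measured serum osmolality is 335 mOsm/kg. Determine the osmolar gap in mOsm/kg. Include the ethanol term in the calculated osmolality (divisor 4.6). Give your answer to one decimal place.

5.3 mOsm/kg

Calculated osmolality = 2·Na + glucose + urea + ethanol/4.6
= 2·138 + 3.4 + 2.9 + 218/4.6
= 276 + 3.40 + 2.90 + 47.39
= 329.69 mOsm/kg ≈ 329.7 mOsm/kg
Osmolar gap = measured − calculated = 335 − 329.7 = 5.3 mOsm/kg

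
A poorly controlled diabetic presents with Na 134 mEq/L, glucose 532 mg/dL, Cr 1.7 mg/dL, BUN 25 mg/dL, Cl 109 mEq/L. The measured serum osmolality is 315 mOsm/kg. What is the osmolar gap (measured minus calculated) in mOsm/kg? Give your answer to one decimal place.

Calculated osmolality = 2·Na + glucose/18 + BUN/2.8
= 2·134 + 532/18 + 25/2.8
= 268 + 29.56 + 8.93
= 306.49 mOsm/kg ≈ 306.5 mOsm/kg
Osmolar gap = measured − calculated = 315 − 306.5 = 8.5 mOsm/kg

8.5 mOsm/kg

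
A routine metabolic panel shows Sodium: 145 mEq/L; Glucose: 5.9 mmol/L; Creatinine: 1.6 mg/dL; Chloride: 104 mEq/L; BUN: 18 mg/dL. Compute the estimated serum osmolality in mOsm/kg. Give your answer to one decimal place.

Calculated osmolality = 2·Na + glucose + BUN/2.8
= 2·145 + 5.9 + 18/2.8
= 290 + 5.90 + 6.43
= 302.33 mOsm/kg

302.3 mOsm/kg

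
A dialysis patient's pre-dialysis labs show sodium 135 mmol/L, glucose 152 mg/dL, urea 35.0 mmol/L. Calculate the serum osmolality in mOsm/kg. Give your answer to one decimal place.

313.4 mOsm/kg

Calculated osmolality = 2·Na + glucose/18 + urea
= 2·135 + 152/18 + 35
= 270 + 8.44 + 35
= 313.44 mOsm/kg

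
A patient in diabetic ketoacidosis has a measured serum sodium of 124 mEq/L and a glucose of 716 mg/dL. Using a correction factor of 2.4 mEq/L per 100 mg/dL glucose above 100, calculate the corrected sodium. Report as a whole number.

139 mEq/L

Corrected Na = measured Na + 2.4 · (glucose − 100)/100
= 124 + 2.4 · (716 − 100)/100
= 124 + 14.8
= 138.8 mEq/L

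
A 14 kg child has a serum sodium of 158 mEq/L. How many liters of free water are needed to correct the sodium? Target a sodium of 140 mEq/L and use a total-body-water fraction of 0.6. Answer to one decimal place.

1.1 L

TBW = 0.6 · 14 = 8.4 L
Free water deficit = TBW · (Na/140 − 1)
= 8.4 · (158/140 − 1)
= 8.4 · 0.1286
= 1.08 L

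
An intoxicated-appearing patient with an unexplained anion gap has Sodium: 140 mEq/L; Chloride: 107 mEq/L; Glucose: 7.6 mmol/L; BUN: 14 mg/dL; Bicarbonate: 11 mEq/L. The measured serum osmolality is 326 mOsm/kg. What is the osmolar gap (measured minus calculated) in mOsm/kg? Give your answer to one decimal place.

33.4 mOsm/kg

Calculated osmolality = 2·Na + glucose + BUN/2.8
= 2·140 + 7.6 + 14/2.8
= 280 + 7.60 + 5
= 292.6 mOsm/kg ≈ 292.6 mOsm/kg
Osmolar gap = measured − calculated = 326 − 292.6 = 33.4 mOsm/kg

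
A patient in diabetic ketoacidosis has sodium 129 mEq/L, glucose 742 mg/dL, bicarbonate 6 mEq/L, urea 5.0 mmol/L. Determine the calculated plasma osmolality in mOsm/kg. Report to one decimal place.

304.2 mOsm/kg

Calculated osmolality = 2·Na + glucose/18 + urea
= 2·129 + 742/18 + 5
= 258 + 41.22 + 5
= 304.22 mOsm/kg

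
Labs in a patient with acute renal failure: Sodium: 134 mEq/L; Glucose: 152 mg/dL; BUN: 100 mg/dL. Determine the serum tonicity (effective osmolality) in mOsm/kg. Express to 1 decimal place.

Effective osmolality excludes urea (freely permeant across cell membranes):
2·Na + glucose/18
= 2·134 + 152/18
= 268 + 8.44
= 276.44 mOsm/kg

276.4 mOsm/kg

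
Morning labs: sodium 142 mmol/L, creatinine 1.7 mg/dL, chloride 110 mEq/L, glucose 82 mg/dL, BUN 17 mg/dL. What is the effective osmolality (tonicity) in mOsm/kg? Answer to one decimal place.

288.6 mOsm/kg

Effective osmolality excludes urea (freely permeant across cell membranes):
2·Na + glucose/18
= 2·142 + 82/18
= 284 + 4.56
= 288.56 mOsm/kg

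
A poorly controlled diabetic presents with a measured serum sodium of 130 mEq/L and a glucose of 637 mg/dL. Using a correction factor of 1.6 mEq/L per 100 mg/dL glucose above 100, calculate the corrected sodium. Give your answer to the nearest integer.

Corrected Na = measured Na + 1.6 · (glucose − 100)/100
= 130 + 1.6 · (637 − 100)/100
= 130 + 8.6
= 138.6 mEq/L

139 mEq/L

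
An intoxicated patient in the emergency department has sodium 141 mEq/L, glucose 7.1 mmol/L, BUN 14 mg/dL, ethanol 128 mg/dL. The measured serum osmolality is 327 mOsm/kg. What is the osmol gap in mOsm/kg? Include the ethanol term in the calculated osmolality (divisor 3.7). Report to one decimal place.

Calculated osmolality = 2·Na + glucose + BUN/2.8 + ethanol/3.7
= 2·141 + 7.1 + 14/2.8 + 128/3.7
= 282 + 7.10 + 5 + 34.59
= 328.69 mOsm/kg ≈ 328.7 mOsm/kg
Osmolar gap = measured − calculated = 327 − 328.7 = -1.7 mOsm/kg

-1.7 mOsm/kg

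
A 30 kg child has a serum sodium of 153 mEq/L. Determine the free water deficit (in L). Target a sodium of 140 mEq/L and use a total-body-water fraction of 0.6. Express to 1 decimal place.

1.7 L

TBW = 0.6 · 30 = 18 L
Free water deficit = TBW · (Na/140 − 1)
= 18 · (153/140 − 1)
= 18 · 0.0929
= 1.67 L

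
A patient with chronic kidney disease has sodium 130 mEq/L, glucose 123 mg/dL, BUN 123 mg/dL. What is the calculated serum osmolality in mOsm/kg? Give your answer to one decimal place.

Calculated osmolality = 2·Na + glucose/18 + BUN/2.8
= 2·130 + 123/18 + 123/2.8
= 260 + 6.83 + 43.93
= 310.76 mOsm/kg

310.8 mOsm/kg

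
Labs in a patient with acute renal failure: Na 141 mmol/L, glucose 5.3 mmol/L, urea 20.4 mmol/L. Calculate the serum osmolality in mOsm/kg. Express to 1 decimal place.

307.7 mOsm/kg

Calculated osmolality = 2·Na + glucose + urea
= 2·141 + 5.3 + 20.4
= 282 + 5.30 + 20.40
= 307.7 mOsm/kg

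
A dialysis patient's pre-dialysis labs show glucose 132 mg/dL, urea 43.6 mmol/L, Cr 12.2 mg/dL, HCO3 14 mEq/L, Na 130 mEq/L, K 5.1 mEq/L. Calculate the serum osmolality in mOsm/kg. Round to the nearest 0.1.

310.9 mOsm/kg

Calculated osmolality = 2·Na + glucose/18 + urea
= 2·130 + 132/18 + 43.6
= 260 + 7.33 + 43.60
= 310.93 mOsm/kg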